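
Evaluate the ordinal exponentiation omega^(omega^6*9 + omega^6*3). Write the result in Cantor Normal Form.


omega^(omega^6*9 + omega^6*3):
Both terms of the exponent have the same exponent 6, so they merge: omega^6*9 + omega^6*3 = omega^6*(9+3) = omega^6*12.
omega raised to a CNF ordinal is a single CNF term: Result = omega^(omega^6*12)

omega^(omega^6*12)


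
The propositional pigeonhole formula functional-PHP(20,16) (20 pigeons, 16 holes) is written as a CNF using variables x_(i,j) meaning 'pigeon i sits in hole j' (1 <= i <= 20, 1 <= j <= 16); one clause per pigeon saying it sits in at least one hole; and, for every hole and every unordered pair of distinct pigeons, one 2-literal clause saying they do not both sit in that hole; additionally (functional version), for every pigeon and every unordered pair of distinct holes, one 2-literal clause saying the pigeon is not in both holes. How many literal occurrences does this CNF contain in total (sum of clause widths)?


functional-PHP(20,16): 20 pigeons, 16 holes, 20*16 = 320 variables.
- pigeon clauses: one per pigeon -> 20 clauses of width 16 -> 320 literals
- hole clauses: 16 holes * C(20,2) = 16 * 190 -> 3040 clauses of width 2 -> 6080 literals
- functional clauses: 20 pigeons * C(16,2) = 20 * 120 -> 2400 clauses of width 2 -> 4800 literals
Total literal occurrences = 320 + 6080 + 4800 = 11200

11200


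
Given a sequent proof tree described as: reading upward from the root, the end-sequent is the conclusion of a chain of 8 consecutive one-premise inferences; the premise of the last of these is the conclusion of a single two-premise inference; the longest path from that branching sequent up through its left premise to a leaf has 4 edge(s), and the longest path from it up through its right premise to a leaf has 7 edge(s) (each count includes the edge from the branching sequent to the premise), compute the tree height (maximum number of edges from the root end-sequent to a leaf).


Longest path through the left premise: 4 edges (measured from the branching sequent)
Longest path through the right premise: 7 edges
Height of the subtree rooted at the branching sequent: max(4, 7) = 7
The branching sequent sits 8 edges above the root (the chain of one-premise inferences), so height = 7 + 8 = 15

15


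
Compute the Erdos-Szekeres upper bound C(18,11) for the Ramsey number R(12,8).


R(12,8) <= C(12+8-2, 12-1) = C(18, 11)
C(18, 11) = 18! / (11! * 7!)
= 31824

31824


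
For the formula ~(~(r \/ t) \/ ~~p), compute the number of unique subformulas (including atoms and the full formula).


Formula: ~(~(r \/ t) \/ ~~p)
Subformulas found:
  1. r
  2. t
  3. p
  4. ~p
  5. ~~p
  6. (r \/ t)
  7. ~(r \/ t)
  8. (~(r \/ t) \/ ~~p)
  9. ~(~(r \/ t) \/ ~~p)
Total distinct subformulas = 9

9


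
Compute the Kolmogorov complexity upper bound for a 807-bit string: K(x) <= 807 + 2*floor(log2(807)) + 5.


floor(log2(807)) = 9
2 * 9 = 18
K(x) <= 807 + 18 + 5 = 830

830


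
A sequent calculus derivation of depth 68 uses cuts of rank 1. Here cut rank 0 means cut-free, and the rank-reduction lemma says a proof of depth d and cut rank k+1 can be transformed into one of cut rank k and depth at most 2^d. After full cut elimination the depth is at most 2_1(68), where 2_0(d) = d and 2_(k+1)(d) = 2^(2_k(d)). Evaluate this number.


Each rank reduction sends depth d to at most 2^d; cut rank r needs r reductions.
2_0(68) = 68
2_1(68) = 2^68 = 295147905179352825856
Cut-free depth bound = 295147905179352825856

295147905179352825856


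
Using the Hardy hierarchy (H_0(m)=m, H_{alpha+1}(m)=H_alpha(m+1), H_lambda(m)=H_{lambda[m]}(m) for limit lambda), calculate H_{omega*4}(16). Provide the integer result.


H_{omega*4}(16):
For the Hardy hierarchy, H_{omega*k}(n) = 2^k * n.
2^4 = 16.
16 * 16 = 256

256


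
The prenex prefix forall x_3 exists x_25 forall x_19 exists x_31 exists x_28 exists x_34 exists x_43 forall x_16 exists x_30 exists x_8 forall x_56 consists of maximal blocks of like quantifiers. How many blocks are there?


Alternations = 6.
Blocks = alternations + 1 = 7

7


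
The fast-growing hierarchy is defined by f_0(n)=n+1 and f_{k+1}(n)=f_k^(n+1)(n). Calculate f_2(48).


f_2(48) = f_1^49(48)
f_1(m) = 2m + 1.
Iterating: f_1^k(n) = 2^k*(n+1) - 1.
f_2(48) = 2^49*(48+1) - 1 = 562949953421312*49 - 1 = 27584547717644287

27584547717644287


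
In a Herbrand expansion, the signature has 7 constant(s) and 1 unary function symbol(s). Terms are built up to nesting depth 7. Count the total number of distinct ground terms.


Herbrand terms by depth:
Depth 0: 7 constants
Depth 1: 7 new terms (running total: 14)
Depth 2: 7 new terms (running total: 21)
Depth 3: 7 new terms (running total: 28)
Depth 4: 7 new terms (running total: 35)
Depth 5: 7 new terms (running total: 42)
Depth 6: 7 new terms (running total: 49)
Depth 7: 7 new terms (running total: 56)
Total distinct ground terms = 56

56


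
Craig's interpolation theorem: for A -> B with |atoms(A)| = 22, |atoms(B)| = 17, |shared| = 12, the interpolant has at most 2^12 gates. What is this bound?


Shared atoms = 12
Craig interpolant size bound = 2^12
= 4096

4096


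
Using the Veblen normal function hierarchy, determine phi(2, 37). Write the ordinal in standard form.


phi(2, 37):
phi(2, beta) = zeta_beta (the beta-th zeta number, fixed point of epsilon).
phi(2, 37) = zeta_37

zeta_37


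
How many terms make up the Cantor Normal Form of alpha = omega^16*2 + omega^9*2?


CNF: omega^16*2 + omega^9*2
Count the summands separated by '+':
  term 1: omega^16*2
  term 2: omega^9*2
Total terms = 2

2


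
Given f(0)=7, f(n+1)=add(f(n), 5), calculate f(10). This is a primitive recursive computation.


f(0) = 7
f(1) = add(f(0), 5) = add(7, 5) = 12
f(2) = add(f(1), 5) = add(12, 5) = 17
f(3) = add(f(2), 5) = add(17, 5) = 22
f(4) = add(f(3), 5) = add(22, 5) = 27
f(5) = add(f(4), 5) = add(27, 5) = 32
f(6) = add(f(5), 5) = add(32, 5) = 37
f(7) = add(f(6), 5) = add(37, 5) = 42
f(8) = add(f(7), 5) = add(42, 5) = 47
f(9) = add(f(8), 5) = add(47, 5) = 52
f(10) = add(f(9), 5) = add(52, 5) = 57


57


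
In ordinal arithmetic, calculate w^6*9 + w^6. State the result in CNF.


Ordinal addition w^6*9 + w^6:
Both terms have the same exponent 6.
w^e*c + w^e*d = w^e*(c+d).
Result = w^6*(9+1) = w^6*10

w^6*10


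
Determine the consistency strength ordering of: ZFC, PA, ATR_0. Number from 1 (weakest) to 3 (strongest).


Ordering by consistency strength:
1. PA
2. ATR_0
3. ZFC


ZFC=3, PA=1, ATR_0=2


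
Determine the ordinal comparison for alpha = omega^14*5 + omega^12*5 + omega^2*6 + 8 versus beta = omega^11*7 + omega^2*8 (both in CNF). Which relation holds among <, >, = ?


Compare term by term from highest exponent:
alpha = omega^14*5 + omega^12*5 + omega^2*6 + 8
beta = omega^11*7 + omega^2*8
Term 1: alpha has omega^14*5, beta has omega^11*7
Term 2: alpha has omega^12*5, beta has omega^2*8
Term 3: alpha has omega^2*6, beta has omega^0*0
Term 4: alpha has omega^0*8, beta has omega^0*0
Result: alpha > beta

alpha > beta


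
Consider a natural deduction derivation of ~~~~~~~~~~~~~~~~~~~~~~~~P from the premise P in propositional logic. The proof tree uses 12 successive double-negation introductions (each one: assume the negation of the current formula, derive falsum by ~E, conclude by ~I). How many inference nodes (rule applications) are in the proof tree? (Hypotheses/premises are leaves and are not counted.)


Each double-negation introduction (from C infer ~~C) uses 2 inference nodes: one ~E (C and ~C give falsum) and one ~I (discharge ~C).
12 double negations = 12 * 2 = 24 inference nodes.

24


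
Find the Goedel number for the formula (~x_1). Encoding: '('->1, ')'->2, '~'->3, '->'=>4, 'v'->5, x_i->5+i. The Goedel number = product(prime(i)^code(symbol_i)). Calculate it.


Formula: (~x_1)
Symbol codes: [1, 3, 6, 2]
Primes: [2, 3, 5, 7]
p_1^1 = 2^1 = 2
p_2^3 = 3^3 = 27
p_3^6 = 5^6 = 15625
p_4^2 = 7^2 = 49
Product = 41343750

41343750


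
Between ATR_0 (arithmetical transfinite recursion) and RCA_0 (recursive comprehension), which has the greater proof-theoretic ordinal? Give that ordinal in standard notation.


Proof-theoretic ordinal of ATR_0 (arithmetical transfinite recursion): Gamma_0
Proof-theoretic ordinal of RCA_0 (recursive comprehension): omega^omega
Comparing: omega^omega < Gamma_0.
The larger ordinal is Gamma_0 (from ATR_0 (arithmetical transfinite recursion)).

Gamma_0


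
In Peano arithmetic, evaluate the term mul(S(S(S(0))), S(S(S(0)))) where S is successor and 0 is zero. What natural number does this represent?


mul(S^3(0), S^3(0)):
S^3(0) = 3
S^3(0) = 3
3 * 3 = 9

9


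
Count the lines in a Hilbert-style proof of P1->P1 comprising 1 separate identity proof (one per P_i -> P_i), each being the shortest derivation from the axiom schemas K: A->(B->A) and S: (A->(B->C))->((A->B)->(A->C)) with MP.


The shortest proof of A->A from K and S in the Hilbert calculus has exactly 5 lines:
(1) K instance A->((A->A)->A), (2) S instance, (3) MP on 1,2, (4) K instance A->(A->A), (5) MP on 3,4.
For 1 independent identities: 1 * 5 = 5 lines total.

5


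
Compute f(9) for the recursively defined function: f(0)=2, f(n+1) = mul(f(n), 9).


f(0) = 2
f(1) = mul(f(0), 9) = mul(2, 9) = 18
f(2) = mul(f(1), 9) = mul(18, 9) = 162
f(3) = mul(f(2), 9) = mul(162, 9) = 1458
f(4) = mul(f(3), 9) = mul(1458, 9) = 13122
f(5) = mul(f(4), 9) = mul(13122, 9) = 118098
f(6) = mul(f(5), 9) = mul(118098, 9) = 1062882
f(7) = mul(f(6), 9) = mul(1062882, 9) = 9565938
f(8) = mul(f(7), 9) = mul(9565938, 9) = 86093442
f(9) = mul(f(8), 9) = mul(86093442, 9) = 774840978


774840978


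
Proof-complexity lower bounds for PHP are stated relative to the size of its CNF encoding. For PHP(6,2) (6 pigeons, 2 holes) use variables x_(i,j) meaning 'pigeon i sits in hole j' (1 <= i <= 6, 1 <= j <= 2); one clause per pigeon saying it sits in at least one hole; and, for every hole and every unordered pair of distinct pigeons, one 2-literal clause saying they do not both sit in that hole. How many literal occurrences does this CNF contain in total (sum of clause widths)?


PHP(6,2): 6 pigeons, 2 holes, 6*2 = 12 variables.
- pigeon clauses: one per pigeon -> 6 clauses of width 2 -> 12 literals
- hole clauses: 2 holes * C(6,2) = 2 * 15 -> 30 clauses of width 2 -> 60 literals
Total literal occurrences = 12 + 60 = 72

72


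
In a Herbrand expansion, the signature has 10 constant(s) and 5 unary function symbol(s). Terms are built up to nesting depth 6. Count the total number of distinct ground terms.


Herbrand terms by depth:
Depth 0: 10 constants
Depth 1: 50 new terms (running total: 60)
Depth 2: 250 new terms (running total: 310)
Depth 3: 1250 new terms (running total: 1560)
Depth 4: 6250 new terms (running total: 7810)
Depth 5: 31250 new terms (running total: 39060)
Depth 6: 156250 new terms (running total: 195310)
Total distinct ground terms = 195310

195310


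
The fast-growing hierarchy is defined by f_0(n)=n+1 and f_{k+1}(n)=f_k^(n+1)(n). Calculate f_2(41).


f_2(41) = f_1^42(41)
f_1(m) = 2m + 1.
Iterating: f_1^k(n) = 2^k*(n+1) - 1.
f_2(41) = 2^42*(41+1) - 1 = 4398046511104*42 - 1 = 184717953466367

184717953466367


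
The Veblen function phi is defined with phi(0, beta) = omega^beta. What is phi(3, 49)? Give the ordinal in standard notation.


phi(3, 49):
phi(3, beta) = eta_beta (the beta-th eta number, fixed point of zeta).
phi(3, 49) = eta_49

eta_49


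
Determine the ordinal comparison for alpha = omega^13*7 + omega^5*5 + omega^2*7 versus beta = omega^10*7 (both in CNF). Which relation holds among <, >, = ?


Compare term by term from highest exponent:
alpha = omega^13*7 + omega^5*5 + omega^2*7
beta = omega^10*7
Term 1: alpha has omega^13*7, beta has omega^10*7
Term 2: alpha has omega^5*5, beta has omega^0*0
Term 3: alpha has omega^2*7, beta has omega^0*0
Result: alpha > beta

alpha > beta


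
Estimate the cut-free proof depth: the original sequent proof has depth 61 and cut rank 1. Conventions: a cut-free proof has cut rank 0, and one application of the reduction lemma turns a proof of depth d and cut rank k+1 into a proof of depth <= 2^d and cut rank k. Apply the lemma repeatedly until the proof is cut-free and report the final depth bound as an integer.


Each rank reduction sends depth d to at most 2^d; cut rank r needs r reductions.
2_0(61) = 61
2_1(61) = 2^61 = 2305843009213693952
Cut-free depth bound = 2305843009213693952

2305843009213693952


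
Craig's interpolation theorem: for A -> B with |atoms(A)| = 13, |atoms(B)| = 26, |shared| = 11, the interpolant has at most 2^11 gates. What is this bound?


Shared atoms = 11
Craig interpolant size bound = 2^11
= 2048

2048


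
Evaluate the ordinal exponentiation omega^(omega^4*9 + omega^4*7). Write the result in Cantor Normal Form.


omega^(omega^4*9 + omega^4*7):
Both terms of the exponent have the same exponent 4, so they merge: omega^4*9 + omega^4*7 = omega^4*(9+7) = omega^4*16.
omega raised to a CNF ordinal is a single CNF term: Result = omega^(omega^4*16)

omega^(omega^4*16)


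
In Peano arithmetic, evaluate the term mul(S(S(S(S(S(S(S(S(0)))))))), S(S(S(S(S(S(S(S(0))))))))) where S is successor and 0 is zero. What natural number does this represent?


mul(S^8(0), S^8(0)):
S^8(0) = 8
S^8(0) = 8
8 * 8 = 64

64


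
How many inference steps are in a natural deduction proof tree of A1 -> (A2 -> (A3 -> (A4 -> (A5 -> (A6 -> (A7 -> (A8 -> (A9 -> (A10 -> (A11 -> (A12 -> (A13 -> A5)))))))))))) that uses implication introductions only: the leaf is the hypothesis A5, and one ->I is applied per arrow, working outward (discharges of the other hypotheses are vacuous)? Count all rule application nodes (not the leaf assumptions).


The formula has 13 arrows (->); its innermost consequent A5 is one of the antecedents,
so the proof starts from the hypothesis leaf A5 (not a rule application) and closes one arrow per ->I.
Building A1 -> (A2 -> (A3 -> (A4 -> (A5 -> (A6 -> (A7 -> (A8 -> (A9 -> (A10 -> (A11 -> (A12 -> (A13 -> A5)))))))))))) therefore takes 13 nested implication introductions.
Total inference nodes = 13

13


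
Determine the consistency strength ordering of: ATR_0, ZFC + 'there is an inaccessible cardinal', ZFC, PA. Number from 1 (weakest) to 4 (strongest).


Ordering by consistency strength:
1. PA
2. ATR_0
3. ZFC
4. ZFC + 'there is an inaccessible cardinal'


ATR_0=2, ZFC + 'there is an inaccessible cardinal'=4, ZFC=3, PA=1


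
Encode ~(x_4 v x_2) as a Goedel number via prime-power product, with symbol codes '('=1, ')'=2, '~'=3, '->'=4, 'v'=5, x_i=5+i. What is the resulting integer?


Formula: ~(x_4 v x_2)
Symbol codes: [3, 1, 9, 5, 7, 2]
Primes: [2, 3, 5, 7, 11, 13]
p_1^3 = 2^3 = 8
p_2^1 = 3^1 = 3
p_3^9 = 5^9 = 1953125
p_4^5 = 7^5 = 16807
p_5^7 = 11^7 = 19487171
p_6^2 = 13^2 = 169
Product = 2594579494991859375000

2594579494991859375000


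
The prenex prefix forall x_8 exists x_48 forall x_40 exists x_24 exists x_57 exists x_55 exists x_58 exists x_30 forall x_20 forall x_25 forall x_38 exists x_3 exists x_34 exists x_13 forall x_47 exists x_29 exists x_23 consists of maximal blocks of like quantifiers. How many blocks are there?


Alternations = 7.
Blocks = alternations + 1 = 8

8


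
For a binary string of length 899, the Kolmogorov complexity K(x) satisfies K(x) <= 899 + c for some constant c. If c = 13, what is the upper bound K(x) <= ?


K(x) <= |x| + c = 899 + 13 = 912

912


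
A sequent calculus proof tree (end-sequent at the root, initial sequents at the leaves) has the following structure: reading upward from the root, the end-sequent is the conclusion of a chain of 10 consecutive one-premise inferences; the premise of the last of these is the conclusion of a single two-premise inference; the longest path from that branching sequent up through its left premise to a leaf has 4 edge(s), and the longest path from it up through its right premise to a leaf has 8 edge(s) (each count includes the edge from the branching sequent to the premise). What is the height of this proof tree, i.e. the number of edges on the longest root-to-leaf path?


Longest path through the left premise: 4 edges (measured from the branching sequent)
Longest path through the right premise: 8 edges
Height of the subtree rooted at the branching sequent: max(4, 8) = 8
The branching sequent sits 10 edges above the root (the chain of one-premise inferences), so height = 8 + 10 = 18

18


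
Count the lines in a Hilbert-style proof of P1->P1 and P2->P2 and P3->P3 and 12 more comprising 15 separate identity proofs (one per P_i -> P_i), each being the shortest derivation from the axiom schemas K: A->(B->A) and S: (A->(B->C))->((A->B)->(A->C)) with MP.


The shortest proof of A->A from K and S in the Hilbert calculus has exactly 5 lines:
(1) K instance A->((A->A)->A), (2) S instance, (3) MP on 1,2, (4) K instance A->(A->A), (5) MP on 3,4.
For 15 independent identities: 15 * 5 = 75 lines total.

75


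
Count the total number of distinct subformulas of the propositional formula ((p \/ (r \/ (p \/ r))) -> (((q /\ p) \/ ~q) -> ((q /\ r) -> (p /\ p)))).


Formula: ((p \/ (r \/ (p \/ r))) -> (((q /\ p) \/ ~q) -> ((q /\ r) -> (p /\ p))))
Subformulas found:
  1. r
  2. q
  3. p
  4. ~q
  5. (q /\ p)
  6. (q /\ r)
  7. (p /\ p)
  8. (p \/ r)
  9. (r \/ (p \/ r))
  10. ((q /\ p) \/ ~q)
  11. ((q /\ r) -> (p /\ p))
  12. (p \/ (r \/ (p \/ r)))
  13. (((q /\ p) \/ ~q) -> ((q /\ r) -> (p /\ p)))
  14. ((p \/ (r \/ (p \/ r))) -> (((q /\ p) \/ ~q) -> ((q /\ r) -> (p /\ p))))
Total distinct subformulas = 14

14


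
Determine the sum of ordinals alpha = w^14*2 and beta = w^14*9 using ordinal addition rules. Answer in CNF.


Ordinal addition w^14*2 + w^14*9:
Both terms have the same exponent 14.
w^e*c + w^e*d = w^e*(c+d).
Result = w^14*(2+9) = w^14*11

w^14*11


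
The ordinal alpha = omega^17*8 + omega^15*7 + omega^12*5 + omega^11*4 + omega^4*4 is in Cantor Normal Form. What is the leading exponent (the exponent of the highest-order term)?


CNF: omega^17*8 + omega^15*7 + omega^12*5 + omega^11*4 + omega^4*4
The leading term is omega^17*8, which has exponent 17.

17


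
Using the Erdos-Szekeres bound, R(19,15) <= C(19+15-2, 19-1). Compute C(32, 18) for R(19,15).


R(19,15) <= C(19+15-2, 19-1) = C(32, 18)
C(32, 18) = 32! / (18! * 14!)
= 471435600

471435600


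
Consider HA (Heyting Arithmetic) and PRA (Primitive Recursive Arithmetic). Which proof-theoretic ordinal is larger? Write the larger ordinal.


Proof-theoretic ordinal of HA (Heyting Arithmetic): epsilon_0
Proof-theoretic ordinal of PRA (Primitive Recursive Arithmetic): omega^omega
Comparing: omega^omega < epsilon_0.
The larger ordinal is epsilon_0 (from HA (Heyting Arithmetic)).

epsilon_0


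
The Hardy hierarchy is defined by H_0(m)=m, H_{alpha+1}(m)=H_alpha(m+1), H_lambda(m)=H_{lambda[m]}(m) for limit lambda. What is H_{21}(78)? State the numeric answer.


H_21(78):
For finite ordinals k, H_k(n) = n + k (each successor step adds 1).
H_21(78) = 78 + 21 = 99

99


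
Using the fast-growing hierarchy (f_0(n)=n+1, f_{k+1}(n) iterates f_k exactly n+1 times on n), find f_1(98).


f_1(98) = f_0^99(98)
f_0 adds 1 each time, applied 99 times.
f_1(98) = 98 + 99 = 197

197


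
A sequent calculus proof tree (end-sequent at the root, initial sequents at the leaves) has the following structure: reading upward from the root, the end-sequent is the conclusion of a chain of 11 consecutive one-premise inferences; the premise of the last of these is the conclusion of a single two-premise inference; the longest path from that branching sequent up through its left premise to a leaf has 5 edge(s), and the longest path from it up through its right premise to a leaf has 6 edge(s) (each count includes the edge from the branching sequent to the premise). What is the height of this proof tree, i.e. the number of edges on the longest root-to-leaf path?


Longest path through the left premise: 5 edges (measured from the branching sequent)
Longest path through the right premise: 6 edges
Height of the subtree rooted at the branching sequent: max(5, 6) = 6
The branching sequent sits 11 edges above the root (the chain of one-premise inferences), so height = 6 + 11 = 17

17


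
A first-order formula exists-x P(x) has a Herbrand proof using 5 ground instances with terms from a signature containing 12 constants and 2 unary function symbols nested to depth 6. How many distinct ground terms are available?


Herbrand terms by depth:
Depth 0: 12 constants
Depth 1: 24 new terms (running total: 36)
Depth 2: 48 new terms (running total: 84)
Depth 3: 96 new terms (running total: 180)
Depth 4: 192 new terms (running total: 372)
Depth 5: 384 new terms (running total: 756)
Depth 6: 768 new terms (running total: 1524)
Total distinct ground terms = 1524

1524


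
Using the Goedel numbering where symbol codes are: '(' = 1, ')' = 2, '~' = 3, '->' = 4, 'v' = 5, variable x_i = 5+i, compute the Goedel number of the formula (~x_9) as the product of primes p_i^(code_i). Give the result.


Formula: (~x_9)
Symbol codes: [1, 3, 14, 2]
Primes: [2, 3, 5, 7]
p_1^1 = 2^1 = 2
p_2^3 = 3^3 = 27
p_3^14 = 5^14 = 6103515625
p_4^2 = 7^2 = 49
Product = 16149902343750

16149902343750


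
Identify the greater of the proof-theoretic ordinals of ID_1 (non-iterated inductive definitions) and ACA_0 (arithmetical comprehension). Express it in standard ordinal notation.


Proof-theoretic ordinal of ID_1 (non-iterated inductive definitions): psi_0(epsilon_{Omega+1})
Proof-theoretic ordinal of ACA_0 (arithmetical comprehension): epsilon_0
Comparing: epsilon_0 < psi_0(epsilon_{Omega+1}).
The larger ordinal is psi_0(epsilon_{Omega+1}) (from ID_1 (non-iterated inductive definitions)).

psi_0(epsilon_{Omega+1})


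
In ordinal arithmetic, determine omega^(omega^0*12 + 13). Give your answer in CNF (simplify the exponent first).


omega^(omega^0*12 + 13):
omega^0 = 1, so the exponent is 12 + 13 = 25 (finite ordinal addition).
Result = omega^25, already a single CNF term.

omega^25


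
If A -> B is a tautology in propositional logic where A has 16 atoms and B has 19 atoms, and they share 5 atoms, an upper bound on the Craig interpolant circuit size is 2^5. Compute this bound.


Shared atoms = 5
Craig interpolant size bound = 2^5
= 32

32


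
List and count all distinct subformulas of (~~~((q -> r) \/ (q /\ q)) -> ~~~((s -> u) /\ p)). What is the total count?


Formula: (~~~((q -> r) \/ (q /\ q)) -> ~~~((s -> u) /\ p))
Subformulas found:
  1. q
  2. u
  3. s
  4. r
  5. p
  6. (s -> u)
  7. (q -> r)
  8. (q /\ q)
  9. ((s -> u) /\ p)
  10. ~((s -> u) /\ p)
  11. ~~((s -> u) /\ p)
  12. ~~~((s -> u) /\ p)
  13. ((q -> r) \/ (q /\ q))
  14. ~((q -> r) \/ (q /\ q))
  15. ~~((q -> r) \/ (q /\ q))
  16. ~~~((q -> r) \/ (q /\ q))
  17. (~~~((q -> r) \/ (q /\ q)) -> ~~~((s -> u) /\ p))
Total distinct subformulas = 17

17


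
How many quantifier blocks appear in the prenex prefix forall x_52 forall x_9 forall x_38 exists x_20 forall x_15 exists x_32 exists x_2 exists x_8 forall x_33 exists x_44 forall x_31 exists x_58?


Alternations = 7.
Blocks = alternations + 1 = 8

8


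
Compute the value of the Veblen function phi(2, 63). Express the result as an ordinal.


phi(2, 63):
phi(2, beta) = zeta_beta (the beta-th zeta number, fixed point of epsilon).
phi(2, 63) = zeta_63

zeta_63


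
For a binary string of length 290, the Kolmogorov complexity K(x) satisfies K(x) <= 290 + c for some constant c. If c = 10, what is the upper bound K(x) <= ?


K(x) <= |x| + c = 290 + 10 = 300

300


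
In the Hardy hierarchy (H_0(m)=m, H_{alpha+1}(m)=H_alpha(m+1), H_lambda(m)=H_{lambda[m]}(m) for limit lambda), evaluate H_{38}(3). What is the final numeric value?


H_38(3):
For finite ordinals k, H_k(n) = n + k (each successor step adds 1).
H_38(3) = 3 + 38 = 41

41


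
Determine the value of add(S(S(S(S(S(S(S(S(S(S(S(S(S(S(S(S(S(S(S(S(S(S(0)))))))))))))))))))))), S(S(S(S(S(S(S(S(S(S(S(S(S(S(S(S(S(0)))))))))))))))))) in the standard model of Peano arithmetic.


add(S^22(0), S^17(0)):
S^22(0) = 22
S^17(0) = 17
22 + 17 = 39

39


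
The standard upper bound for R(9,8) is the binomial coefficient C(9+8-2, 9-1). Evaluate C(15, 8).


R(9,8) <= C(9+8-2, 9-1) = C(15, 8)
C(15, 8) = 15! / (8! * 7!)
= 6435

6435


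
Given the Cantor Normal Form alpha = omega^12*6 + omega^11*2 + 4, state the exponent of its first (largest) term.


CNF: omega^12*6 + omega^11*2 + 4
The leading term is omega^12*6, which has exponent 12.

12


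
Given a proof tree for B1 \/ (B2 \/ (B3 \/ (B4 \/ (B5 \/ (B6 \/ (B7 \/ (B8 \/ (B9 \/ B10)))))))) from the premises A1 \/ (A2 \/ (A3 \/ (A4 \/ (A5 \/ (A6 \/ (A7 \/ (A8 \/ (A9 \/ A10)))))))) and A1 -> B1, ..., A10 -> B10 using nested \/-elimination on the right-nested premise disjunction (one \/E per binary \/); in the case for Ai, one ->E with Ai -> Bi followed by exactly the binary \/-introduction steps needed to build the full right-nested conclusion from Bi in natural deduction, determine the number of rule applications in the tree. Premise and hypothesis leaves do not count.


Constructive dilemma with 10 branches, all disjunctions right-nested:
- \/E: the premise has 9 binary \/, each eliminated once: 9 nodes.
- ->E: one per case (Ai with Ai -> Bi gives Bi): 10 nodes.
- \/I: in case i < n, Bi needs 1 step to form Bi \/ (B(i+1) \/ ...) and then i-1 steps to prepend B(i-1), ..., B1, i.e. i steps; in case i = n, B10 needs 9 prepend steps.
  \/I total = (1 + 2 + ... + 9) + 9 = 45 + 9 = 54 nodes.
Total = 9 + 10 + 54 = 73

73


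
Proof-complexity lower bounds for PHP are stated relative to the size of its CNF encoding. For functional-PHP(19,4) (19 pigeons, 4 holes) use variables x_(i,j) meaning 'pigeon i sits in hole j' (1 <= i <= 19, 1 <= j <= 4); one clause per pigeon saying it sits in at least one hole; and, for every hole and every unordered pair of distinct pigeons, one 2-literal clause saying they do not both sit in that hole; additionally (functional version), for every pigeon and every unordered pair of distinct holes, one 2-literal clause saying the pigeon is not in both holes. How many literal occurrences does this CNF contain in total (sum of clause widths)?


functional-PHP(19,4): 19 pigeons, 4 holes, 19*4 = 76 variables.
- pigeon clauses: one per pigeon -> 19 clauses of width 4 -> 76 literals
- hole clauses: 4 holes * C(19,2) = 4 * 171 -> 684 clauses of width 2 -> 1368 literals
- functional clauses: 19 pigeons * C(4,2) = 19 * 6 -> 114 clauses of width 2 -> 228 literals
Total literal occurrences = 76 + 1368 + 228 = 1672

1672


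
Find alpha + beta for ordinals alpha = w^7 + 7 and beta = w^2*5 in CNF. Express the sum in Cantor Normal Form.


Ordinal addition (w^7 + 7) + w^2*5:
alpha's leading term has exponent 7 > beta's exponent 2, so it survives.
alpha's tail term has exponent 0 < beta's exponent 2, so it is absorbed by beta.
In ordinal addition, any term followed by a strictly larger-exponent term is absorbed.
Result = w^7 + w^2*5

w^7 + w^2*5


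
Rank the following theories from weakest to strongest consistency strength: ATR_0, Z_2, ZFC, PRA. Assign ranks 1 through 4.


Ordering by consistency strength:
1. PRA
2. ATR_0
3. Z_2
4. ZFC


ATR_0=2, Z_2=3, ZFC=4, PRA=1


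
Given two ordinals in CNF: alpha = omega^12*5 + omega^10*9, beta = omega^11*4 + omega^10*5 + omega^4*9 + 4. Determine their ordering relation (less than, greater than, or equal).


Compare term by term from highest exponent:
alpha = omega^12*5 + omega^10*9
beta = omega^11*4 + omega^10*5 + omega^4*9 + 4
Term 1: alpha has omega^12*5, beta has omega^11*4
Term 2: alpha has omega^10*9, beta has omega^10*5
Term 3: alpha has omega^0*0, beta has omega^4*9
Term 4: alpha has omega^0*0, beta has omega^0*4
Result: alpha > beta

alpha > beta


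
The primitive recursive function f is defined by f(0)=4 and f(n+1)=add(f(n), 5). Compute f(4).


f(0) = 4
f(1) = add(f(0), 5) = add(4, 5) = 9
f(2) = add(f(1), 5) = add(9, 5) = 14
f(3) = add(f(2), 5) = add(14, 5) = 19
f(4) = add(f(3), 5) = add(19, 5) = 24


24


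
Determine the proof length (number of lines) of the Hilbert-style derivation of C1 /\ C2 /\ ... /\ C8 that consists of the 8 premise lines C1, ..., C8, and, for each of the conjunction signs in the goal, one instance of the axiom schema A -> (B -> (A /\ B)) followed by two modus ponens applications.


Conjoining 8 premises:
- 8 premise lines
- the goal has 7 conjunction signs; each costs 1 axiom instance + 2 MP = 3 lines: 3 * 7 = 21
Total = 8 + 21 = 29 lines.

29


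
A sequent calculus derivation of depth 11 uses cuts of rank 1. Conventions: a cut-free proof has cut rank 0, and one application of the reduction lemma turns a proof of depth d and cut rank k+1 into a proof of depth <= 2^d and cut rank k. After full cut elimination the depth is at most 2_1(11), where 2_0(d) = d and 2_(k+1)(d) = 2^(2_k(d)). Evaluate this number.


Each rank reduction sends depth d to at most 2^d; cut rank r needs r reductions.
2_0(11) = 11
2_1(11) = 2^11 = 2048
Cut-free depth bound = 2048

2048


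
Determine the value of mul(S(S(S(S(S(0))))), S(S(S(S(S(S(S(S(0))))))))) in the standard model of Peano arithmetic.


mul(S^5(0), S^8(0)):
S^5(0) = 5
S^8(0) = 8
5 * 8 = 40

40


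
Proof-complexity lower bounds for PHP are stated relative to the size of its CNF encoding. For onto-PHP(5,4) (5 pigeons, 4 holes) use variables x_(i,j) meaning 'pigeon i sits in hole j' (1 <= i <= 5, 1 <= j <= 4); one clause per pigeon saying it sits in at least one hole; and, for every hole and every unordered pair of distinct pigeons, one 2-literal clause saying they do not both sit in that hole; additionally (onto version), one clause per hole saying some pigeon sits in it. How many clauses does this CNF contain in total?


onto-PHP(5,4): 5 pigeons, 4 holes, 5*4 = 20 variables.
- pigeon clauses: one per pigeon -> 5 clauses
- hole clauses: 4 holes * C(5,2) = 4 * 10 -> 40 clauses
- onto clauses: one per hole -> 4 clauses
Total clauses = 5 + 40 + 4 = 49

49


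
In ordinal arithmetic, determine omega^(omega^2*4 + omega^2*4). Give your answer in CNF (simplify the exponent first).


omega^(omega^2*4 + omega^2*4):
Both terms of the exponent have the same exponent 2, so they merge: omega^2*4 + omega^2*4 = omega^2*(4+4) = omega^2*8.
omega raised to a CNF ordinal is a single CNF term: Result = omega^(omega^2*8)

omega^(omega^2*8)


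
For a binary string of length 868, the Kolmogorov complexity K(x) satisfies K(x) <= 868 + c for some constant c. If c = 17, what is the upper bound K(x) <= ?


K(x) <= |x| + c = 868 + 17 = 885

885


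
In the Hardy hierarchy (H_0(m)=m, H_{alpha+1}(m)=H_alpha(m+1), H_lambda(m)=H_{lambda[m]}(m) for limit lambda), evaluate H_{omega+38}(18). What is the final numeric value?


H_{omega+38}(18):
Unwind the 38 successor steps: H_{omega+38}(18) = H_omega(18+38) = H_omega(56).
H_omega(m) = H_m(m) = m + m = 2m.
Result = 2 * 56 = 112

112


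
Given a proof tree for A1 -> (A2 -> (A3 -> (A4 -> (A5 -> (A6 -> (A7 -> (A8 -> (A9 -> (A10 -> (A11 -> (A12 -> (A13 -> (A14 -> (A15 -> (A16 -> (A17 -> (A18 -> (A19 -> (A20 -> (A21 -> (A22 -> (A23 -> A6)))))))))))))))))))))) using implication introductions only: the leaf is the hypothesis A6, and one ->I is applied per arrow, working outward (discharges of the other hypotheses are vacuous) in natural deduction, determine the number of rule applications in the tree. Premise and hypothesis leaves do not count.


The formula has 23 arrows (->); its innermost consequent A6 is one of the antecedents,
so the proof starts from the hypothesis leaf A6 (not a rule application) and closes one arrow per ->I.
Building A1 -> (A2 -> (A3 -> (A4 -> (A5 -> (A6 -> (A7 -> (A8 -> (A9 -> (A10 -> (A11 -> (A12 -> (A13 -> (A14 -> (A15 -> (A16 -> (A17 -> (A18 -> (A19 -> (A20 -> (A21 -> (A22 -> (A23 -> A6)))))))))))))))))))))) therefore takes 23 nested implication introductions.
Total inference nodes = 23

23


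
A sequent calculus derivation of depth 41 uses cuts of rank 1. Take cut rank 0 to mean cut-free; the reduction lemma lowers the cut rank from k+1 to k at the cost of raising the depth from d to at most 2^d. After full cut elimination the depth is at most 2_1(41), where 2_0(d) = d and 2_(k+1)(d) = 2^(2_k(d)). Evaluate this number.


Each rank reduction sends depth d to at most 2^d; cut rank r needs r reductions.
2_0(41) = 41
2_1(41) = 2^41 = 2199023255552
Cut-free depth bound = 2199023255552

2199023255552


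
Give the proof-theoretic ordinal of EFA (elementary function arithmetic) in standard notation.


The proof-theoretic ordinal of EFA (elementary function arithmetic) is a standard result in ordinal analysis.
This ordinal is the supremum of order types of primitive recursive well-orderings
that the theory can prove to be well-ordered.
For EFA (elementary function arithmetic), the proof-theoretic ordinal is omega^3.

omega^3


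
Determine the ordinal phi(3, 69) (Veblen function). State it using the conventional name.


phi(3, 69):
phi(3, beta) = eta_beta (the beta-th eta number, fixed point of zeta).
phi(3, 69) = eta_69

eta_69


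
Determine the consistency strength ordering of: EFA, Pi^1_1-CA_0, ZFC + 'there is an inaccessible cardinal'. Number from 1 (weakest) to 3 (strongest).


Ordering by consistency strength:
1. EFA
2. Pi^1_1-CA_0
3. ZFC + 'there is an inaccessible cardinal'


EFA=1, Pi^1_1-CA_0=2, ZFC + 'there is an inaccessible cardinal'=3


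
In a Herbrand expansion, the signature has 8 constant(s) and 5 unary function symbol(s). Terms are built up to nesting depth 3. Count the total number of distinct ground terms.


Herbrand terms by depth:
Depth 0: 8 constants
Depth 1: 40 new terms (running total: 48)
Depth 2: 200 new terms (running total: 248)
Depth 3: 1000 new terms (running total: 1248)
Total distinct ground terms = 1248

1248


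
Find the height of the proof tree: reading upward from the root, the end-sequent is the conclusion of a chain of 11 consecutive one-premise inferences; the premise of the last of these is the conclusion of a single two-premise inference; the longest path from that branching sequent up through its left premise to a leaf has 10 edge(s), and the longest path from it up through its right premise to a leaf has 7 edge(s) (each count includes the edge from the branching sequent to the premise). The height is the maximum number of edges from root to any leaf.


Longest path through the left premise: 10 edges (measured from the branching sequent)
Longest path through the right premise: 7 edges
Height of the subtree rooted at the branching sequent: max(10, 7) = 10
The branching sequent sits 11 edges above the root (the chain of one-premise inferences), so height = 10 + 11 = 21

21


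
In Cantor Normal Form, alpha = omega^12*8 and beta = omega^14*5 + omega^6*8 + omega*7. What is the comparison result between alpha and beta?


Compare term by term from highest exponent:
alpha = omega^12*8
beta = omega^14*5 + omega^6*8 + omega*7
Term 1: alpha has omega^12*8, beta has omega^14*5
Term 2: alpha has omega^0*0, beta has omega^6*8
Term 3: alpha has omega^0*0, beta has omega^1*7
Result: alpha < beta

alpha < beta


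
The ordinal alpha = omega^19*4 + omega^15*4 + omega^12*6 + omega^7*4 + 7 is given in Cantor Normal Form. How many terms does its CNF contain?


CNF: omega^19*4 + omega^15*4 + omega^12*6 + omega^7*4 + 7
Count the summands separated by '+':
  term 1: omega^19*4
  term 2: omega^15*4
  term 3: omega^12*6
  term 4: omega^7*4
  term 5: 7
Total terms = 5

5


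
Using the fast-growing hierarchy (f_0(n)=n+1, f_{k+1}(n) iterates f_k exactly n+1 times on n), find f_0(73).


f_0(73) = 73 + 1 = 74

74


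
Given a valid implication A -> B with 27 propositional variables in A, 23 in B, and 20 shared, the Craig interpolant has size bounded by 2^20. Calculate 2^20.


Shared atoms = 20
Craig interpolant size bound = 2^20
= 1048576

1048576


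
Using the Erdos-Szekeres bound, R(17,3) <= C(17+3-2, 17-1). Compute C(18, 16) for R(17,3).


R(17,3) <= C(17+3-2, 17-1) = C(18, 16)
C(18, 16) = 18! / (16! * 2!)
= 153

153


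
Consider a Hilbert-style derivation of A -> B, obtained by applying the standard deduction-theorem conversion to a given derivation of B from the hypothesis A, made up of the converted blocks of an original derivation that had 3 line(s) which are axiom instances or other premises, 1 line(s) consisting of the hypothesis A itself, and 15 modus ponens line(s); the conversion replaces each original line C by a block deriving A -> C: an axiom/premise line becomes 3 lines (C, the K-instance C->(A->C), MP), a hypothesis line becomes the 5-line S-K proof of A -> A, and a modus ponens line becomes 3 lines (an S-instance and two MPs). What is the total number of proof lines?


Deduction-theorem conversion, block by block:
- 3 axiom/premise lines -> 3 lines each = 9
- 1 hypothesis lines -> 5 lines each (identity proof A->A) = 5
- 15 MP lines -> 3 lines each (S-instance, MP, MP) = 45
Total = 9 + 5 + 45 = 59 lines.

59


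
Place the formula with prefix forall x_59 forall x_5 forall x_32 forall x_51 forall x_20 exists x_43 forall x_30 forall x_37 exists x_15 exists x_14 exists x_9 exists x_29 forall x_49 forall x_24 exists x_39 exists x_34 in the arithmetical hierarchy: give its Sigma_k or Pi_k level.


Leading quantifier is forall, so the class is Pi.
Number of quantifier blocks = alternations + 1 = 5 + 1 = 6.
Classification: Pi_6

Pi_6


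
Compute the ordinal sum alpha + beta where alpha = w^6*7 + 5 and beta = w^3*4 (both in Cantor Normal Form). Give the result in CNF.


Ordinal addition (w^6*7 + 5) + w^3*4:
alpha's leading term has exponent 6 > beta's exponent 3, so it survives.
alpha's tail term has exponent 0 < beta's exponent 3, so it is absorbed by beta.
In ordinal addition, any term followed by a strictly larger-exponent term is absorbed.
Result = w^6*7 + w^3*4

w^6*7 + w^3*4


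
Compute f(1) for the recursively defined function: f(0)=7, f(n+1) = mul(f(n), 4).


f(0) = 7
f(1) = mul(f(0), 4) = mul(7, 4) = 28


28


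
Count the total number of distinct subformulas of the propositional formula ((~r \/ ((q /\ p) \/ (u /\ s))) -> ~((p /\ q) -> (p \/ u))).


Formula: ((~r \/ ((q /\ p) \/ (u /\ s))) -> ~((p /\ q) -> (p \/ u)))
Subformulas found:
  1. q
  2. u
  3. s
  4. r
  5. p
  6. ~r
  7. (q /\ p)
  8. (u /\ s)
  9. (p /\ q)
  10. (p \/ u)
  11. ((p /\ q) -> (p \/ u))
  12. ((q /\ p) \/ (u /\ s))
  13. ~((p /\ q) -> (p \/ u))
  14. (~r \/ ((q /\ p) \/ (u /\ s)))
  15. ((~r \/ ((q /\ p) \/ (u /\ s))) -> ~((p /\ q) -> (p \/ u)))
Total distinct subformulas = 15

15


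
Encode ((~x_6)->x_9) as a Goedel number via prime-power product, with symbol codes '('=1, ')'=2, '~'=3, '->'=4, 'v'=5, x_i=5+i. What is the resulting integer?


Formula: ((~x_6)->x_9)
Symbol codes: [1, 1, 3, 11, 2, 4, 14, 2]
Primes: [2, 3, 5, 7, 11, 13, 17, 19]
p_1^1 = 2^1 = 2
p_2^1 = 3^1 = 3
p_3^3 = 5^3 = 125
p_4^11 = 7^11 = 1977326743
p_5^2 = 11^2 = 121
p_6^4 = 13^4 = 28561
p_7^14 = 17^14 = 168377826559400929
p_8^2 = 19^2 = 361
Product = 311523335553480612241305634697283845250

311523335553480612241305634697283845250


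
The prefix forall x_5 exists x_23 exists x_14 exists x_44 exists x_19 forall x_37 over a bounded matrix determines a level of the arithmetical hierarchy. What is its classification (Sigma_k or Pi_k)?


Leading quantifier is forall, so the class is Pi.
Number of quantifier blocks = alternations + 1 = 2 + 1 = 3.
Classification: Pi_3

Pi_3


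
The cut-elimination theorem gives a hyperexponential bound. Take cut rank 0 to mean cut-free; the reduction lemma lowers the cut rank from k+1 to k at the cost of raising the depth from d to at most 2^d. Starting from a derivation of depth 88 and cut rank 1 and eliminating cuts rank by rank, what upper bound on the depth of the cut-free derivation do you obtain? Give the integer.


Each rank reduction sends depth d to at most 2^d; cut rank r needs r reductions.
2_0(88) = 88
2_1(88) = 2^88 = 309485009821345068724781056
Cut-free depth bound = 309485009821345068724781056

309485009821345068724781056
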